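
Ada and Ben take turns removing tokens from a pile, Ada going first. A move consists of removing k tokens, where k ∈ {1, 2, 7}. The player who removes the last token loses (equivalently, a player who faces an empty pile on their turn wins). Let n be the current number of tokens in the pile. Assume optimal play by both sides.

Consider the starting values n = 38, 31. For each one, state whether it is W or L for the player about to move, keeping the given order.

38: W, 31: L

Build the W/L table. Terminal = W. A non-terminal position is W if it has a move to some L; otherwise it is L.
n=0: no move; the opponent has just taken the last token and therefore loses → W
n=1: →0(W) only, which is W, so L
n=2: →1(L), so W
n=3: →1(L), so W
n=4: →3(W), 2(W) — all W, so L
n=5: →4(L), so W
n=6: →4(L), so W
n=7: →6(W), 5(W), 0(W) — all W, so L
n=8: →7(L), so W
n=9: →7(L), so W
n=10: →9(W), 8(W), 3(W) — all W, so L
n=11: →10(L), so W
n=12: →10(L), so W
n=13: →12(W), 11(W), 6(W) — all W, so L
n=14: →13(L), so W
n=15: →13(L), so W
n=16: →15(W), 14(W), 9(W) — all W, so L
n=17: →16(L), so W
n=18: →16(L), so W
n=19: →18(W), 17(W), 12(W) — all W, so L
n=20: →19(L), so W
n=21: →19(L), so W
n=22: →21(W), 20(W), 15(W) — all W, so L
n=23: →22(L), so W
n=24: →22(L), so W
n=25: →24(W), 23(W), 18(W) — all W, so L
n=26: →25(L), so W
n=27: →25(L), so W
n=28: →27(W), 26(W), 21(W) — all W, so L
n=29: →28(L), so W
n=30: →28(L), so W
n=31: →30(W), 29(W), 24(W) — all W, so L
n=32: →31(L), so W
n=33: →31(L), so W
n=34: →33(W), 32(W), 27(W) — all W, so L
n=35: →34(L), so W
n=36: →34(L), so W
n=37: →36(W), 35(W), 30(W) — all W, so L
n=38: →37(L), so W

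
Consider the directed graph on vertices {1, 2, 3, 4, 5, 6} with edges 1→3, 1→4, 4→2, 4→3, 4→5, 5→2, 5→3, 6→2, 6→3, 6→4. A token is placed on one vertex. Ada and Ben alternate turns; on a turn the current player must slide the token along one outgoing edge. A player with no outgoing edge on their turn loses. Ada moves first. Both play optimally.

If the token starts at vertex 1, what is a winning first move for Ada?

Classify positions by backward induction: terminal positions (no move available) are L. From any other position, the mover wins iff some move reaches an L.
Every edge goes from a vertex to one that appears earlier in the order 3, 2, 5, 4, 6, 1, so processing vertices in that order labels each vertex after all of its successors.
3: no outgoing edge → L
2: no outgoing edge → L
5: reaches L-position 2 → W
4: reaches L-position 2 → W
6: reaches L-position 2 → W
1: reaches L-position 3 → W
From 1, the L positions reachable in one move are: 3.

Move to 3.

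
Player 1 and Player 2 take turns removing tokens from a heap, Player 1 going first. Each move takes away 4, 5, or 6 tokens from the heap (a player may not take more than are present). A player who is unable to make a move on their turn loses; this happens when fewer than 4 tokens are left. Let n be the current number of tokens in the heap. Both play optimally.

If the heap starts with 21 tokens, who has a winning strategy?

Player 2 wins.

Use the standard recursion: the mover loses at a terminal position; elsewhere, the mover wins exactly when some move hands the opponent an L position.
n=0: no move → L
n=1: no move → L
n=2: no move → L
n=3: no move → L
n=4: →0(L), so W
n=5: →1(L), so W
n=6: →2(L), so W
n=7: →3(L), so W
n=8: →3(L), so W
n=9: →3(L), so W
n=10: →6(W), 5(W), 4(W) — all W, so L
n=11: →7(W), 6(W), 5(W) — all W, so L
n=12: →8(W), 7(W), 6(W) — all W, so L
n=13: →9(W), 8(W), 7(W) — all W, so L
n=14: →10(L), so W
n=15: →11(L), so W
n=16: →12(L), so W
n=17: →13(L), so W
n=18: →13(L), so W
n=19: →13(L), so W
n=20: →16(W), 15(W), 14(W) — all W, so L
n=21: →17(W), 16(W), 15(W) — all W, so L
Every move from 21 reaches a W position, so the mover loses.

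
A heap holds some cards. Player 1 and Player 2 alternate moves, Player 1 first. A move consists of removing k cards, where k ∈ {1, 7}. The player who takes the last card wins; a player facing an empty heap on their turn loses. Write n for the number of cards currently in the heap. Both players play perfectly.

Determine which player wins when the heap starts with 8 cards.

Label each position W (a win for the player to move) or L (a loss). A position with no legal move is L; any other position is W exactly when some move reaches an L, and L when every move reaches a W.
n=0: no move → L
n=1: reaches L-position 0 → W
n=2: only reaches 1(W), which is W → L
n=3: reaches L-position 2 → W
n=4: only reaches 3(W), which is W → L
n=5: reaches L-position 4 → W
n=6: only reaches 5(W), which is W → L
n=7: reaches L-position 6 → W
n=8: only reaches 7(W), 1(W), all W → L
The starting position 8 is L: whatever Player 1 does, the opponent receives a W position.

Player 2 wins.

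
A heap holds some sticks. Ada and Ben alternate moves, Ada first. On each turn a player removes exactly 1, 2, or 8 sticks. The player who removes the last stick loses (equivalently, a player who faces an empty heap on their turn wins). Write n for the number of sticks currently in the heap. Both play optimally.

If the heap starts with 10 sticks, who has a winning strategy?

Ben wins.

Work bottom-up. With no move the player to move wins. Otherwise the position is W if at least one move leads to an L position for the opponent, and L if every move leads to a W.
n=0: no move; the opponent has just taken the last stick and therefore loses → W
n=1: L (sole option 0(W) is W)
n=2: W (go to 1, an L position)
n=3: W (go to 1, an L position)
n=4: L (options 3(W), 2(W) are all W)
n=5: W (go to 4, an L position)
n=6: W (go to 4, an L position)
n=7: L (options 6(W), 5(W) are all W)
n=8: W (go to 7, an L position)
n=9: W (go to 7, an L position)
n=10: L (options 9(W), 8(W), 2(W) are all W)
Every move from 10 reaches a W position, so the mover loses.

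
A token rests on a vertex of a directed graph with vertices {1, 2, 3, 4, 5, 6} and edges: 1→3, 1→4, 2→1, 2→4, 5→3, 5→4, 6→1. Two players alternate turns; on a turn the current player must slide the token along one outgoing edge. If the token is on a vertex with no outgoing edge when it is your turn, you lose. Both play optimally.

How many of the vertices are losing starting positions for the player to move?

Positions with no move are L. A position that does have a move is losing for the player to move precisely when every available move leads to a winning position for the opponent. Fill in the labels:
Every edge goes from a vertex to one that appears earlier in the order 4, 3, 1, 5, 6, 2, so processing vertices in that order labels each vertex after all of its successors.
4: no outgoing edge → L
3: no outgoing edge → L
1: W (go to 3, an L position)
5: W (go to 3, an L position)
6: L (sole option 1(W) is W)
2: W (go to 4, an L position)
The L vertices are 3, 4, 6; that is 3 in all.

3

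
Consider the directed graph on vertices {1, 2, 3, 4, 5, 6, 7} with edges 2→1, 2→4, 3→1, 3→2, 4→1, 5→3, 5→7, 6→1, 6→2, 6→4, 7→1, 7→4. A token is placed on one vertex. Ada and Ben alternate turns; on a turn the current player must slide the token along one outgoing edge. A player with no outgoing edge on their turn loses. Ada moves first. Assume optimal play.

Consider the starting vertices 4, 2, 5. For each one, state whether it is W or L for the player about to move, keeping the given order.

Compute win/loss labels from the base case upward. A position with no move is L. Any other position is W if it can reach an L in one move, else L.
Every edge goes from a vertex to one that appears earlier in the order 1, 4, 2, 6, 3, 7, 5, so processing vertices in that order labels each vertex after all of its successors.
1: no outgoing edge → L
4: W (go to 1, an L position)
2: W (go to 1, an L position)
6: W (go to 1, an L position)
3: W (go to 1, an L position)
7: W (go to 1, an L position)
5: L (options 7(W), 3(W) are all W)

4: W, 2: W, 5: L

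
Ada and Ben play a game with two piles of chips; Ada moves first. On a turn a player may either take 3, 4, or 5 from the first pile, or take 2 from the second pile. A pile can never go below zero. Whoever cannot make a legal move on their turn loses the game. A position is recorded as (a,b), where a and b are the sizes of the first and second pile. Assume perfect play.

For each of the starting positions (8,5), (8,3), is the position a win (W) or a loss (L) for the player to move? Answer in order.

Classify positions by backward induction: terminal positions (no move available) are L. From any other position, the mover wins iff some move reaches an L.
No move ever increases a pile, so every position that can arise here has a ≤ 8 and b ≤ 5; it is enough to label the cells with 0 ≤ a ≤ 8 and 0 ≤ b ≤ 5.
Every move lowers a or b (never raises either), so fill the grid row by row in increasing a, and left to right within a row: each cell's successors are then already labelled.
      b=0  b=1  b=2  b=3  b=4  b=5
a=0:    L    L    W    W    L    L
a=1:    L    L    W    W    L    L
a=2:    L    L    W    W    L    L
a=3:    W    W    L    L    W    W
a=4:    W    W    L    L    W    W
a=5:    W    W    L    L    W    W
a=6:    W    W    W    W    W    W
a=7:    W    W    W    W    W    W
a=8:    L    L    W    W    L    L
Cells with no legal move (terminal, hence L): (0,0), (0,1), (1,0), (1,1), (2,0), (2,1).
The remaining L cells, each justified by listing all of its moves:
(0,4): the only move is to (0,2)(W), a W ⇒ L
(0,5): the only move is to (0,3)(W), a W ⇒ L
(1,4): the only move is to (1,2)(W), a W ⇒ L
(1,5): the only move is to (1,3)(W), a W ⇒ L
(2,4): the only move is to (2,2)(W), a W ⇒ L
(2,5): the only move is to (2,3)(W), a W ⇒ L
(3,2): moves to (0,2)(W), (3,0)(W); every one is W ⇒ L
(3,3): moves to (0,3)(W), (3,1)(W); every one is W ⇒ L
(4,2): moves to (1,2)(W), (0,2)(W), (4,0)(W); every one is W ⇒ L
(4,3): moves to (1,3)(W), (0,3)(W), (4,1)(W); every one is W ⇒ L
(5,2): moves to (2,2)(W), (1,2)(W), (0,2)(W), (5,0)(W); every one is W ⇒ L
(5,3): moves to (2,3)(W), (1,3)(W), (0,3)(W), (5,1)(W); every one is W ⇒ L
(8,0): moves to (5,0)(W), (4,0)(W), (3,0)(W); every one is W ⇒ L
(8,1): moves to (5,1)(W), (4,1)(W), (3,1)(W); every one is W ⇒ L
(8,4): moves to (5,4)(W), (4,4)(W), (3,4)(W), (8,2)(W); every one is W ⇒ L
(8,5): moves to (5,5)(W), (4,5)(W), (3,5)(W), (8,3)(W); every one is W ⇒ L
Every other cell has at least one move into one of the L cells above, so it is W.
(8,5): one of the L cells justified above, so L
(8,3): the move to (5,3) reaches an L cell, so W

(8,5): L, (8,3): W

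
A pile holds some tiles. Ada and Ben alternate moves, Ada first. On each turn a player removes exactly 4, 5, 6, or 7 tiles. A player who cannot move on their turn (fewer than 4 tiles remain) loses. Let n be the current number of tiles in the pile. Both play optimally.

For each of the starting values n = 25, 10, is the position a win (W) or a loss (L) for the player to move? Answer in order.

Work bottom-up. With no move the player to move loses. Otherwise the position is W if at least one move leads to an L position for the opponent, and L if every move leads to a W.
n=0: no move → L
n=1: no move → L
n=2: no move → L
n=3: no move → L
n=4: can move to 0, which is L ⇒ W
n=5: can move to 1, which is L ⇒ W
n=6: can move to 2, which is L ⇒ W
n=7: can move to 3, which is L ⇒ W
n=8: can move to 3, which is L ⇒ W
n=9: can move to 3, which is L ⇒ W
n=10: can move to 3, which is L ⇒ W
n=11: moves to 7(W), 6(W), 5(W), 4(W); every one is W ⇒ L
n=12: moves to 8(W), 7(W), 6(W), 5(W); every one is W ⇒ L
n=13: moves to 9(W), 8(W), 7(W), 6(W); every one is W ⇒ L
n=14: moves to 10(W), 9(W), 8(W), 7(W); every one is W ⇒ L
n=15: can move to 11, which is L ⇒ W
n=16: can move to 12, which is L ⇒ W
n=17: can move to 13, which is L ⇒ W
n=18: can move to 14, which is L ⇒ W
n=19: can move to 14, which is L ⇒ W
n=20: can move to 14, which is L ⇒ W
n=21: can move to 14, which is L ⇒ W
n=22: moves to 18(W), 17(W), 16(W), 15(W); every one is W ⇒ L
n=23: moves to 19(W), 18(W), 17(W), 16(W); every one is W ⇒ L
n=24: moves to 20(W), 19(W), 18(W), 17(W); every one is W ⇒ L
n=25: moves to 21(W), 20(W), 19(W), 18(W); every one is W ⇒ L

25: L, 10: W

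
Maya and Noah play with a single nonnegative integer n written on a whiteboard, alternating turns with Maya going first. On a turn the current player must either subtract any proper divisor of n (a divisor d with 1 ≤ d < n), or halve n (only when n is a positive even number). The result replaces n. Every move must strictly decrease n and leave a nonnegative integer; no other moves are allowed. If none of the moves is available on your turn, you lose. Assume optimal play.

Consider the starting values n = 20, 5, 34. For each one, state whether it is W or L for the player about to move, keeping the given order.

Classify positions by backward induction: terminal positions (no move available) are L. From any other position, the mover wins iff some move reaches an L.
n=0: no move → L
n=1: no move → L
n=2: W (go to 1, an L position)
n=3: L (sole option 2(W) is W)
n=4: W (go to 3, an L position)
n=5: L (sole option 4(W) is W)
n=6: W (go to 3, an L position)
n=7: L (sole option 6(W) is W)
n=8: W (go to 7, an L position)
n=9: L (options 6(W), 8(W) are all W)
n=10: W (go to 5, an L position)
n=11: L (sole option 10(W) is W)
n=12: W (go to 9, an L position)
n=13: L (sole option 12(W) is W)
n=14: W (go to 7, an L position)
n=15: L (options 10(W), 12(W), 14(W) are all W)
n=16: W (go to 15, an L position)
n=17: L (sole option 16(W) is W)
n=18: W (go to 9, an L position)
n=19: L (sole option 18(W) is W)
n=20: W (go to 15, an L position)
n=21: L (options 14(W), 18(W), 20(W) are all W)
n=22: W (go to 11, an L position)
n=23: L (sole option 22(W) is W)
n=24: W (go to 21, an L position)
n=25: L (options 20(W), 24(W) are all W)
n=26: W (go to 13, an L position)
n=27: L (options 18(W), 24(W), 26(W) are all W)
n=28: W (go to 21, an L position)
n=29: L (sole option 28(W) is W)
n=30: W (go to 15, an L position)
n=31: L (sole option 30(W) is W)
n=32: W (go to 31, an L position)
n=33: L (options 22(W), 30(W), 32(W) are all W)
n=34: W (go to 17, an L position)

20: W, 5: L, 34: W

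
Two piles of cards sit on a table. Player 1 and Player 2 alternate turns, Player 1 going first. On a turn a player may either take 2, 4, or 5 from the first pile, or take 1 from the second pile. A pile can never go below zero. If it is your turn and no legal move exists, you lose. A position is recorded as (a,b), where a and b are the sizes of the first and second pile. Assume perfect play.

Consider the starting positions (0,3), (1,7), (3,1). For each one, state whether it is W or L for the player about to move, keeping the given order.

Classify positions by backward induction: terminal positions (no move available) are L. From any other position, the mover wins iff some move reaches an L.
No move ever increases a pile, so every position that can arise here has a ≤ 3 and b ≤ 7; it is enough to label the cells with 0 ≤ a ≤ 3 and 0 ≤ b ≤ 7.
Every move lowers a or b (never raises either), so fill the grid row by row in increasing a, and left to right within a row: each cell's successors are then already labelled.
      b=0  b=1  b=2  b=3  b=4  b=5  b=6  b=7
a=0:    L    W    L    W    L    W    L    W
a=1:    L    W    L    W    L    W    L    W
a=2:    W    L    W    L    W    L    W    L
a=3:    W    L    W    L    W    L    W    L
Cells with no legal move (terminal, hence L): (0,0), (1,0).
The remaining L cells, each justified by listing all of its moves:
(0,2): the only move is to (0,1)(W), a W ⇒ L
(0,4): the only move is to (0,3)(W), a W ⇒ L
(0,6): the only move is to (0,5)(W), a W ⇒ L
(1,2): the only move is to (1,1)(W), a W ⇒ L
(1,4): the only move is to (1,3)(W), a W ⇒ L
(1,6): the only move is to (1,5)(W), a W ⇒ L
(2,1): moves to (0,1)(W), (2,0)(W); every one is W ⇒ L
(2,3): moves to (0,3)(W), (2,2)(W); every one is W ⇒ L
(2,5): moves to (0,5)(W), (2,4)(W); every one is W ⇒ L
(2,7): moves to (0,7)(W), (2,6)(W); every one is W ⇒ L
(3,1): moves to (1,1)(W), (3,0)(W); every one is W ⇒ L
(3,3): moves to (1,3)(W), (3,2)(W); every one is W ⇒ L
(3,5): moves to (1,5)(W), (3,4)(W); every one is W ⇒ L
(3,7): moves to (1,7)(W), (3,6)(W); every one is W ⇒ L
Every other cell has at least one move into one of the L cells above, so it is W.
(0,3): the move to (0,2) reaches an L cell, so W
(1,7): the move to (1,6) reaches an L cell, so W
(3,1): one of the L cells justified above, so L

(0,3): W, (1,7): W, (3,1): L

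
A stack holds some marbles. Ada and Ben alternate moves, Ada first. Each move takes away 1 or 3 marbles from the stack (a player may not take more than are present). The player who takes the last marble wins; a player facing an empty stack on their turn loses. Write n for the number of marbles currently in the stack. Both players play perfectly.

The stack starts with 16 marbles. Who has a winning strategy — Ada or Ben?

Ben wins.

Classify positions by backward induction: terminal positions (no move available) are L. From any other position, the mover wins iff some move reaches an L.
n=0: no move → L
n=1: can move to 0, which is L ⇒ W
n=2: the only move is to 1(W), a W ⇒ L
n=3: can move to 2, which is L ⇒ W
n=4: moves to 3(W), 1(W); every one is W ⇒ L
n=5: can move to 4, which is L ⇒ W
n=6: moves to 5(W), 3(W); every one is W ⇒ L
n=7: can move to 6, which is L ⇒ W
n=8: moves to 7(W), 5(W); every one is W ⇒ L
n=9: can move to 8, which is L ⇒ W
n=10: moves to 9(W), 7(W); every one is W ⇒ L
n=11: can move to 10, which is L ⇒ W
n=12: moves to 11(W), 9(W); every one is W ⇒ L
n=13: can move to 12, which is L ⇒ W
n=14: moves to 13(W), 11(W); every one is W ⇒ L
n=15: can move to 14, which is L ⇒ W
n=16: moves to 15(W), 13(W); every one is W ⇒ L
Every move from 16 reaches a W position, so the mover loses.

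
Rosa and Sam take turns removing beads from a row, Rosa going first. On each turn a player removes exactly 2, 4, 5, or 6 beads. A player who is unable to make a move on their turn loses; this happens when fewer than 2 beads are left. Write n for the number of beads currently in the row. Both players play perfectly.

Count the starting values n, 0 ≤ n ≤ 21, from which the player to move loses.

6

Classify positions by backward induction: terminal positions (no move available) are L. From any other position, the mover wins iff some move reaches an L.
n=0: no move → L
n=1: no move → L
n=2: can move to 0, which is L ⇒ W
n=3: can move to 1, which is L ⇒ W
n=4: can move to 0, which is L ⇒ W
n=5: can move to 1, which is L ⇒ W
n=6: can move to 1, which is L ⇒ W
n=7: can move to 1, which is L ⇒ W
n=8: moves to 6(W), 4(W), 3(W), 2(W); every one is W ⇒ L
n=9: moves to 7(W), 5(W), 4(W), 3(W); every one is W ⇒ L
n=10: can move to 8, which is L ⇒ W
n=11: can move to 9, which is L ⇒ W
n=12: can move to 8, which is L ⇒ W
n=13: can move to 9, which is L ⇒ W
n=14: can move to 9, which is L ⇒ W
n=15: can move to 9, which is L ⇒ W
n=16: moves to 14(W), 12(W), 11(W), 10(W); every one is W ⇒ L
n=17: moves to 15(W), 13(W), 12(W), 11(W); every one is W ⇒ L
n=18: can move to 16, which is L ⇒ W
n=19: can move to 17, which is L ⇒ W
n=20: can move to 16, which is L ⇒ W
n=21: can move to 17, which is L ⇒ W
L entries with 0 ≤ n ≤ 21: n = 0, 1, 8, 9, 16, 17; that makes 6.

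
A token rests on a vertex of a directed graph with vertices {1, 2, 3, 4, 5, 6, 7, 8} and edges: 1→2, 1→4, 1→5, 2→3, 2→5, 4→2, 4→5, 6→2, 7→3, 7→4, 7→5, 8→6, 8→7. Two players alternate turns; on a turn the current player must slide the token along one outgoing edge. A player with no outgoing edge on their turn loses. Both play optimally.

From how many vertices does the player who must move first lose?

Work bottom-up. With no move the player to move loses. Otherwise the position is W if at least one move leads to an L position for the opponent, and L if every move leads to a W.
Every edge goes from a vertex to one that appears earlier in the order 5, 3, 2, 4, 7, 1, 6, 8, so processing vertices in that order labels each vertex after all of its successors.
5: no outgoing edge → L
3: no outgoing edge → L
2: →3(L), so W
4: →5(L), so W
7: →3(L), so W
1: →5(L), so W
6: →2(W) only, which is W, so L
8: →6(L), so W
The L vertices are 3, 5, 6; that is 3 in all.

3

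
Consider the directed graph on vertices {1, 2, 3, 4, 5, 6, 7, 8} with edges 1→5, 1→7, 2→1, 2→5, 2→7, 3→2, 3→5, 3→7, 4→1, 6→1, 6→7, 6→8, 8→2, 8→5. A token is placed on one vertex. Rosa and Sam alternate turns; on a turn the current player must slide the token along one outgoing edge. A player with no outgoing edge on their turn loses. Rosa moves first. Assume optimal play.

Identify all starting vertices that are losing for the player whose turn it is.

4, 5, 7

Use the standard recursion: the mover loses at a terminal position; elsewhere, the mover wins exactly when some move hands the opponent an L position.
Every edge goes from a vertex to one that appears earlier in the order 7, 5, 1, 2, 3, 8, 4, 6, so processing vertices in that order labels each vertex after all of its successors.
7: no outgoing edge → L
5: no outgoing edge → L
1: reaches L-position 5 → W
2: reaches L-position 5 → W
3: reaches L-position 5 → W
8: reaches L-position 5 → W
4: only reaches 1(W), which is W → L
6: reaches L-position 7 → W
The losing starting vertices are exactly the entries labelled L in this table (3 of them).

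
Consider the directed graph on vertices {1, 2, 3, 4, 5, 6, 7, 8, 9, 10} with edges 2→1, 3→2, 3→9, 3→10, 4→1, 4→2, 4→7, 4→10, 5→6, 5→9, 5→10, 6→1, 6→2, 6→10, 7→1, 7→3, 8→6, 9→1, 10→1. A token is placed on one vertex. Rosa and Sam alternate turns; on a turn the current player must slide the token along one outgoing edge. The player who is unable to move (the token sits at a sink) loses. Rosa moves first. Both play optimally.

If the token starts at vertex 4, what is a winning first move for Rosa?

Use the standard recursion: the mover loses at a terminal position; elsewhere, the mover wins exactly when some move hands the opponent an L position.
Every edge goes from a vertex to one that appears earlier in the order 1, 10, 2, 9, 3, 6, 7, 5, 4, 8, so processing vertices in that order labels each vertex after all of its successors.
1: no outgoing edge → L
10: W (go to 1, an L position)
2: W (go to 1, an L position)
9: W (go to 1, an L position)
3: L (options 9(W), 2(W), 10(W) are all W)
6: W (go to 1, an L position)
7: W (go to 3, an L position)
5: L (options 6(W), 9(W), 10(W) are all W)
4: W (go to 1, an L position)
8: L (sole option 6(W) is W)
From 4, the L positions reachable in one move are: 1.

Move to 1.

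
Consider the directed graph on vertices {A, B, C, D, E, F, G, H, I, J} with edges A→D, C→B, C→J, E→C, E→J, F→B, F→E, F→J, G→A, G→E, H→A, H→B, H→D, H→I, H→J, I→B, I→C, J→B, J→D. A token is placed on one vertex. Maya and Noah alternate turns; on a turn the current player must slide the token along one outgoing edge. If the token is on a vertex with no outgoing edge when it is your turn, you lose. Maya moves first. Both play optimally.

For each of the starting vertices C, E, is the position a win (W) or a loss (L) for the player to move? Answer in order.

Build the W/L table. Terminal = L. A non-terminal position is W if it has a move to some L; otherwise it is L.
Every edge goes from a vertex to one that appears earlier in the order D, B, J, C, A, I, E, H, G, F, so processing vertices in that order labels each vertex after all of its successors.
D: no outgoing edge → L
B: no outgoing edge → L
J: can move to B, which is L ⇒ W
C: can move to B, which is L ⇒ W
A: can move to D, which is L ⇒ W
I: can move to B, which is L ⇒ W
E: moves to C(W), J(W); every one is W ⇒ L
H: can move to B, which is L ⇒ W
G: can move to E, which is L ⇒ W
F: can move to E, which is L ⇒ W

C: W, E: L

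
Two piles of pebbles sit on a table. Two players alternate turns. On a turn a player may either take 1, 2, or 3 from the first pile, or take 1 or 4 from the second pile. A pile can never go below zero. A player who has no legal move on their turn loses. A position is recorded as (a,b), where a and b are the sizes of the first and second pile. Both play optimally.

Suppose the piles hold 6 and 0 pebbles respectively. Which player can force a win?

Build the W/L table. Terminal = L. A non-terminal position is W if it has a move to some L; otherwise it is L.
No move ever increases a pile, so every position that can arise here has a ≤ 6 and b ≤ 0; it is enough to label the cells with 0 ≤ a ≤ 6 and 0 ≤ b ≤ 0.
Every move lowers a or b (never raises either), so fill the grid row by row in increasing a, and left to right within a row: each cell's successors are then already labelled.
      b=0
a=0:    L
a=1:    W
a=2:    W
a=3:    W
a=4:    L
a=5:    W
a=6:    W
Cells with no legal move (terminal, hence L): (0,0).
The remaining L cells, each justified by listing all of its moves:
(4,0): moves to (3,0)(W), (2,0)(W), (1,0)(W); every one is W ⇒ L
Every other cell has at least one move into one of the L cells above, so it is W.
From (6,0) the player to move can move to (4,0), reaching an L position.

The first player wins.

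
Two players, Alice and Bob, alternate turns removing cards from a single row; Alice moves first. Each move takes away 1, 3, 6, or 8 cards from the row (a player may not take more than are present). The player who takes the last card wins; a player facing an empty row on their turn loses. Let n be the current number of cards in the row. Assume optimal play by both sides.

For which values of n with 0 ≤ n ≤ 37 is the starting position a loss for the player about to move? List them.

Classify positions by backward induction: terminal positions (no move available) are L. From any other position, the mover wins iff some move reaches an L.
n=0: no move → L
n=1: W (go to 0, an L position)
n=2: L (sole option 1(W) is W)
n=3: W (go to 2, an L position)
n=4: L (options 3(W), 1(W) are all W)
n=5: W (go to 4, an L position)
n=6: W (go to 0, an L position)
n=7: W (go to 4, an L position)
n=8: W (go to 2, an L position)
n=9: L (options 8(W), 6(W), 3(W), 1(W) are all W)
n=10: W (go to 9, an L position)
n=11: L (options 10(W), 8(W), 5(W), 3(W) are all W)
n=12: W (go to 11, an L position)
n=13: L (options 12(W), 10(W), 7(W), 5(W) are all W)
n=14: W (go to 13, an L position)
n=15: W (go to 9, an L position)
n=16: W (go to 13, an L position)
n=17: W (go to 11, an L position)
n=18: L (options 17(W), 15(W), 12(W), 10(W) are all W)
n=19: W (go to 18, an L position)
n=20: L (options 19(W), 17(W), 14(W), 12(W) are all W)
n=21: W (go to 20, an L position)
n=22: L (options 21(W), 19(W), 16(W), 14(W) are all W)
n=23: W (go to 22, an L position)
n=24: W (go to 18, an L position)
n=25: W (go to 22, an L position)
n=26: W (go to 20, an L position)
n=27: L (options 26(W), 24(W), 21(W), 19(W) are all W)
n=28: W (go to 27, an L position)
n=29: L (options 28(W), 26(W), 23(W), 21(W) are all W)
n=30: W (go to 29, an L position)
n=31: L (options 30(W), 28(W), 25(W), 23(W) are all W)
n=32: W (go to 31, an L position)
n=33: W (go to 27, an L position)
n=34: W (go to 31, an L position)
n=35: W (go to 29, an L position)
n=36: L (options 35(W), 33(W), 30(W), 28(W) are all W)
n=37: W (go to 36, an L position)
Reading off the rows marked L gives the requested list; there are 13 such values of n.

0, 2, 4, 9, 11, 13, 18, 20, 22, 27, 29, 31, 36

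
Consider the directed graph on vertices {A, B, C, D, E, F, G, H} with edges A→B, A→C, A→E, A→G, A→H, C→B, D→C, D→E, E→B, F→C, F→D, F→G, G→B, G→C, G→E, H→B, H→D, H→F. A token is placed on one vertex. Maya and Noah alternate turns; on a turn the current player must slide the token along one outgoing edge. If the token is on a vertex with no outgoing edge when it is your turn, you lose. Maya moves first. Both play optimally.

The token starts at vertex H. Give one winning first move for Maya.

Classify positions by backward induction: terminal positions (no move available) are L. From any other position, the mover wins iff some move reaches an L.
Every edge goes from a vertex to one that appears earlier in the order B, C, E, D, G, F, H, A, so processing vertices in that order labels each vertex after all of its successors.
B: no outgoing edge → L
C: can move to B, which is L ⇒ W
E: can move to B, which is L ⇒ W
D: moves to E(W), C(W); every one is W ⇒ L
G: can move to B, which is L ⇒ W
F: can move to D, which is L ⇒ W
H: can move to D, which is L ⇒ W
A: can move to B, which is L ⇒ W
From H, the L positions reachable in one move are: D, B. Any move reaching one of these is winning.

Move to D.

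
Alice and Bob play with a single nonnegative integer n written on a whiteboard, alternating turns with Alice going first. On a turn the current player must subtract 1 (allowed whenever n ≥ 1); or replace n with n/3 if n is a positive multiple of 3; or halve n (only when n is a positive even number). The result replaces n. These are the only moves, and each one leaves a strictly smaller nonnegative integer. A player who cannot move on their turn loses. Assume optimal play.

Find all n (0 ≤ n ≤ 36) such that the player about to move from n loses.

Positions with no move are L. A position that does have a move is losing for the player to move precisely when every available move leads to a winning position for the opponent. Fill in the labels:
n=0: no move → L
n=1: W (go to 0, an L position)
n=2: L (sole option 1(W) is W)
n=3: W (go to 2, an L position)
n=4: W (go to 2, an L position)
n=5: L (sole option 4(W) is W)
n=6: W (go to 2, an L position)
n=7: L (sole option 6(W) is W)
n=8: W (go to 7, an L position)
n=9: L (options 3(W), 8(W) are all W)
n=10: W (go to 5, an L position)
n=11: L (sole option 10(W) is W)
n=12: W (go to 11, an L position)
n=13: L (sole option 12(W) is W)
n=14: W (go to 7, an L position)
n=15: W (go to 5, an L position)
n=16: L (options 8(W), 15(W) are all W)
n=17: W (go to 16, an L position)
n=18: W (go to 9, an L position)
n=19: L (sole option 18(W) is W)
n=20: W (go to 19, an L position)
n=21: W (go to 7, an L position)
n=22: W (go to 11, an L position)
n=23: L (sole option 22(W) is W)
n=24: W (go to 23, an L position)
n=25: L (sole option 24(W) is W)
n=26: W (go to 13, an L position)
n=27: W (go to 9, an L position)
n=28: L (options 14(W), 27(W) are all W)
n=29: W (go to 28, an L position)
n=30: L (options 10(W), 15(W), 29(W) are all W)
n=31: W (go to 30, an L position)
n=32: W (go to 16, an L position)
n=33: W (go to 11, an L position)
n=34: L (options 17(W), 33(W) are all W)
n=35: W (go to 34, an L position)
n=36: L (options 12(W), 18(W), 35(W) are all W)
Reading off the rows marked L gives the requested list; there are 15 such values of n.

0, 2, 5, 7, 9, 11, 13, 16, 19, 23, 25, 28, 30, 34, 36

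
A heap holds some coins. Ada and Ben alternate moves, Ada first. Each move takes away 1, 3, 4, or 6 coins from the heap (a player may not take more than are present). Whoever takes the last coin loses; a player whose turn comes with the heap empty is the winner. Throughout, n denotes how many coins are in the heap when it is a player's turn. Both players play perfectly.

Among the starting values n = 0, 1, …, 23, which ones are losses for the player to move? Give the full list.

Label each position W (a win for the player to move) or L (a loss). A position with no legal move is W; any other position is W exactly when some move reaches an L, and L when every move reaches a W.
n=0: no move; the opponent has just taken the last coin and therefore loses → W
n=1: →0(W) only, which is W, so L
n=2: →1(L), so W
n=3: →2(W), 0(W) — all W, so L
n=4: →3(L), so W
n=5: →1(L), so W
n=6: →3(L), so W
n=7: →3(L), so W
n=8: →7(W), 5(W), 4(W), 2(W) — all W, so L
n=9: →8(L), so W
n=10: →9(W), 7(W), 6(W), 4(W) — all W, so L
n=11: →10(L), so W
n=12: →8(L), so W
n=13: →10(L), so W
n=14: →10(L), so W
n=15: →14(W), 12(W), 11(W), 9(W) — all W, so L
n=16: →15(L), so W
n=17: →16(W), 14(W), 13(W), 11(W) — all W, so L
n=18: →17(L), so W
n=19: →15(L), so W
n=20: →17(L), so W
n=21: →17(L), so W
n=22: →21(W), 19(W), 18(W), 16(W) — all W, so L
n=23: →22(L), so W
The losing starting values of n are exactly the entries labelled L in this table (7 of them).

1, 3, 8, 10, 15, 17, 22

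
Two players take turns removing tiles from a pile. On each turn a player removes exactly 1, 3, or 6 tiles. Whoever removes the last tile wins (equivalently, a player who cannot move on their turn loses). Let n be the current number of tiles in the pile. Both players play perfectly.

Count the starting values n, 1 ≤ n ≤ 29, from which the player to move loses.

10

Compute win/loss labels from the base case upward. A position with no move is L. Any other position is W if it can reach an L in one move, else L.
n=0: no move → L
n=1: can move to 0, which is L ⇒ W
n=2: the only move is to 1(W), a W ⇒ L
n=3: can move to 2, which is L ⇒ W
n=4: moves to 3(W), 1(W); every one is W ⇒ L
n=5: can move to 4, which is L ⇒ W
n=6: can move to 0, which is L ⇒ W
n=7: can move to 4, which is L ⇒ W
n=8: can move to 2, which is L ⇒ W
n=9: moves to 8(W), 6(W), 3(W); every one is W ⇒ L
n=10: can move to 9, which is L ⇒ W
n=11: moves to 10(W), 8(W), 5(W); every one is W ⇒ L
n=12: can move to 11, which is L ⇒ W
n=13: moves to 12(W), 10(W), 7(W); every one is W ⇒ L
n=14: can move to 13, which is L ⇒ W
n=15: can move to 9, which is L ⇒ W
n=16: can move to 13, which is L ⇒ W
n=17: can move to 11, which is L ⇒ W
n=18: moves to 17(W), 15(W), 12(W); every one is W ⇒ L
n=19: can move to 18, which is L ⇒ W
n=20: moves to 19(W), 17(W), 14(W); every one is W ⇒ L
n=21: can move to 20, which is L ⇒ W
n=22: moves to 21(W), 19(W), 16(W); every one is W ⇒ L
n=23: can move to 22, which is L ⇒ W
n=24: can move to 18, which is L ⇒ W
n=25: can move to 22, which is L ⇒ W
n=26: can move to 20, which is L ⇒ W
n=27: moves to 26(W), 24(W), 21(W); every one is W ⇒ L
n=28: can move to 27, which is L ⇒ W
n=29: moves to 28(W), 26(W), 23(W); every one is W ⇒ L
L entries with 1 ≤ n ≤ 29 (n=0 is outside the asked range and is not counted): n = 2, 4, 9, 11, 13, 18, 20, 22, 27, 29; that makes 10.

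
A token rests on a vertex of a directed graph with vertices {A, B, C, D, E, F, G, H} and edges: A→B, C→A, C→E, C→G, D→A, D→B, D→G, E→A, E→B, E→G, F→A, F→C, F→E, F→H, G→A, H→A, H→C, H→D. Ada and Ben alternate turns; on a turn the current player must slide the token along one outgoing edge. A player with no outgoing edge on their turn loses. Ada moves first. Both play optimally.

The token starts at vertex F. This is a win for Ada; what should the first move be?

Move to H.

Work bottom-up. With no move the player to move loses. Otherwise the position is W if at least one move leads to an L position for the opponent, and L if every move leads to a W.
Every edge goes from a vertex to one that appears earlier in the order B, A, G, D, E, C, H, F, so processing vertices in that order labels each vertex after all of its successors.
B: no outgoing edge → L
A: →B(L), so W
G: →A(W) only, which is W, so L
D: →G(L), so W
E: →G(L), so W
C: →G(L), so W
H: →C(W), D(W), A(W) — all W, so L
F: →H(L), so W
From F, the L positions reachable in one move are: H.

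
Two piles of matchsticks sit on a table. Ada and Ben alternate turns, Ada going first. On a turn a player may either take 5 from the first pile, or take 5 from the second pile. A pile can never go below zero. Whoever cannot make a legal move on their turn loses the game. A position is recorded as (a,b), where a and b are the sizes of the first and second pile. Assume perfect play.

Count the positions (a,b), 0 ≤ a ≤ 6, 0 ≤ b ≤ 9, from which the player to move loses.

Label each position W (a win for the player to move) or L (a loss). A position with no legal move is L; any other position is W exactly when some move reaches an L, and L when every move reaches a W.
Every move lowers a or b (never raises either), so fill the grid row by row in increasing a, and left to right within a row: each cell's successors are then already labelled.
      b=0  b=1  b=2  b=3  b=4  b=5  b=6  b=7  b=8  b=9
a=0:    L    L    L    L    L    W    W    W    W    W
a=1:    L    L    L    L    L    W    W    W    W    W
a=2:    L    L    L    L    L    W    W    W    W    W
a=3:    L    L    L    L    L    W    W    W    W    W
a=4:    L    L    L    L    L    W    W    W    W    W
a=5:    W    W    W    W    W    L    L    L    L    L
a=6:    W    W    W    W    W    L    L    L    L    L
Cells with no legal move (terminal, hence L): (0,0), (0,1), (0,2), (0,3), (0,4), (1,0), (1,1), (1,2), (1,3), (1,4), (2,0), (2,1), (2,2), (2,3), (2,4), (3,0), (3,1), (3,2), (3,3), (3,4), (4,0), (4,1), (4,2), (4,3), (4,4).
The remaining L cells, each justified by listing all of its moves:
(5,5): only reaches (0,5)(W), (5,0)(W), all W → L
(5,6): only reaches (0,6)(W), (5,1)(W), all W → L
(5,7): only reaches (0,7)(W), (5,2)(W), all W → L
(5,8): only reaches (0,8)(W), (5,3)(W), all W → L
(5,9): only reaches (0,9)(W), (5,4)(W), all W → L
(6,5): only reaches (1,5)(W), (6,0)(W), all W → L
(6,6): only reaches (1,6)(W), (6,1)(W), all W → L
(6,7): only reaches (1,7)(W), (6,2)(W), all W → L
(6,8): only reaches (1,8)(W), (6,3)(W), all W → L
(6,9): only reaches (1,9)(W), (6,4)(W), all W → L
Every other cell has at least one move into one of the L cells above, so it is W.
L cells per row: a=0: 5, a=1: 5, a=2: 5, a=3: 5, a=4: 5, a=5: 5, a=6: 5; total 35.

35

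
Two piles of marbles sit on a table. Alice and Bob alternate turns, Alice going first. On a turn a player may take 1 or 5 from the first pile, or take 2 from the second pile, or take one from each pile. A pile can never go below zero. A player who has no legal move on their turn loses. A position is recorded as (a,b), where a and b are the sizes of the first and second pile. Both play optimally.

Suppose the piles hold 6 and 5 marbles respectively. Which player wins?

Bob wins.

Label each position W (a win for the player to move) or L (a loss). A position with no legal move is L; any other position is W exactly when some move reaches an L, and L when every move reaches a W.
No move ever increases a pile, so every position that can arise here has a ≤ 6 and b ≤ 5; it is enough to label the cells with 0 ≤ a ≤ 6 and 0 ≤ b ≤ 5.
Every move lowers a or b (never raises either), so fill the grid row by row in increasing a, and left to right within a row: each cell's successors are then already labelled.
      b=0  b=1  b=2  b=3  b=4  b=5
a=0:    L    L    W    W    L    L
a=1:    W    W    W    L    W    W
a=2:    L    L    W    W    W    L
a=3:    W    W    W    L    L    W
a=4:    L    L    W    W    W    W
a=5:    W    W    W    L    W    W
a=6:    L    L    W    W    W    L
Cells with no legal move (terminal, hence L): (0,0), (0,1).
The remaining L cells, each justified by listing all of its moves:
(0,4): L (sole option (0,2)(W) is W)
(0,5): L (sole option (0,3)(W) is W)
(1,3): L (options (0,3)(W), (1,1)(W), (0,2)(W) are all W)
(2,0): L (sole option (1,0)(W) is W)
(2,1): L (options (1,1)(W), (1,0)(W) are all W)
(2,5): L (options (1,5)(W), (2,3)(W), (1,4)(W) are all W)
(3,3): L (options (2,3)(W), (3,1)(W), (2,2)(W) are all W)
(3,4): L (options (2,4)(W), (3,2)(W), (2,3)(W) are all W)
(4,0): L (sole option (3,0)(W) is W)
(4,1): L (options (3,1)(W), (3,0)(W) are all W)
(5,3): L (options (4,3)(W), (0,3)(W), (5,1)(W), (4,2)(W) are all W)
(6,0): L (options (5,0)(W), (1,0)(W) are all W)
(6,1): L (options (5,1)(W), (1,1)(W), (5,0)(W) are all W)
(6,5): L (options (5,5)(W), (1,5)(W), (6,3)(W), (5,4)(W) are all W)
Every other cell has at least one move into one of the L cells above, so it is W.
Every move from (6,5) reaches a W position, so the mover loses.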